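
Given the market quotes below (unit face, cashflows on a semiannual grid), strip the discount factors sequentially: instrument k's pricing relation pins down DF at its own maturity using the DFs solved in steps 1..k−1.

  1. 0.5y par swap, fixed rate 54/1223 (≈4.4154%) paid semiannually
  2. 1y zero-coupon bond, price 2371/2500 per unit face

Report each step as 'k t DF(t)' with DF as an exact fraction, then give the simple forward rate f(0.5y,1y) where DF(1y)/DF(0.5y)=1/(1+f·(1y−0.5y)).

step 1 [0.5y] swap r/2=27/1223: DF=(1 − 27/1223·(0))/(1+27/1223) = 1223/1250 ≈ 0.978400
step 2 [1y] zero: DF = P = 2371/2500 ≈ 0.948400

1 1/2 1223/1250
2 1 2371/2500
f(0.5y,1y) = ((1223/1250)/(2371/2500) − 1)/(1/2) = 150/2371 ≈ 6.3264%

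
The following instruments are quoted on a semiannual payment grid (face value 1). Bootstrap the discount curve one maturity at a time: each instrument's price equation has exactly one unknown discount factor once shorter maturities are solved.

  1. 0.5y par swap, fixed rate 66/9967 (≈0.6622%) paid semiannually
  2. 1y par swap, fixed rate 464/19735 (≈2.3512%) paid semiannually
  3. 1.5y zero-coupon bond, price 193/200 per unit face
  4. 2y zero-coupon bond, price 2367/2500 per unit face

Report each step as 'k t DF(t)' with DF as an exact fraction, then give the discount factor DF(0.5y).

1 1/2 9967/10000
2 1 1221/1250
3 3/2 193/200
4 2 2367/2500
DF(0.5y) = 9967/10000 ≈ 0.996700

step 1 [0.5y] swap r/2=33/9967: DF=(1 − 33/9967·(0))/(1+33/9967) = 9967/10000 ≈ 0.996700
step 2 [1y] swap r/2=232/19735: DF=(1 − 232/19735·(0.996700))/(1+232/19735) = 1221/1250 ≈ 0.976800
step 3 [1.5y] zero: DF = P = 193/200 ≈ 0.965000
step 4 [2y] zero: DF = P = 2367/2500 ≈ 0.946800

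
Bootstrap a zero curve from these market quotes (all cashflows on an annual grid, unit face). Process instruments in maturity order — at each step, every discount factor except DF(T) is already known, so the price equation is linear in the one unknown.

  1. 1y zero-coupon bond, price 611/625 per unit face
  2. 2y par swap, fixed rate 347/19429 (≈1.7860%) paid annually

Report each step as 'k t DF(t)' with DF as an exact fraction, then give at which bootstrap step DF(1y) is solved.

1 1 611/625
2 2 9653/10000
DF(1y) is solved at step 1

step 1 [1y] zero: DF = P = 611/625 ≈ 0.977600
step 2 [2y] swap r/1=347/19429: DF=(1 − 347/19429·(0.977600))/(1+347/19429) = 9653/10000 ≈ 0.965300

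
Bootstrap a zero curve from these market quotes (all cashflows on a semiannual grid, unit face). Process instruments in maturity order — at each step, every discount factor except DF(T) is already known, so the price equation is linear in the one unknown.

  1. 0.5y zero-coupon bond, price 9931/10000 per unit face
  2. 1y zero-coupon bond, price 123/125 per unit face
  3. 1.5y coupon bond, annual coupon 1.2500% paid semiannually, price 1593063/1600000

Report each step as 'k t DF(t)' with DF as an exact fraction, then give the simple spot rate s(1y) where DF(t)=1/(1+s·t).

step 1 [0.5y] zero: DF = P = 9931/10000 ≈ 0.993100
step 2 [1y] zero: DF = P = 123/125 ≈ 0.984000
step 3 [1.5y] bond c/2=1/160: DF=(1593063/1600000 − 1/160·(0.993100+0.984000))/(1+1/160) = 2443/2500 ≈ 0.977200

1 1/2 9931/10000
2 1 123/125
3 3/2 2443/2500
s(1y) = (1/(123/125) − 1)/(1) = 2/123 ≈ 1.6260%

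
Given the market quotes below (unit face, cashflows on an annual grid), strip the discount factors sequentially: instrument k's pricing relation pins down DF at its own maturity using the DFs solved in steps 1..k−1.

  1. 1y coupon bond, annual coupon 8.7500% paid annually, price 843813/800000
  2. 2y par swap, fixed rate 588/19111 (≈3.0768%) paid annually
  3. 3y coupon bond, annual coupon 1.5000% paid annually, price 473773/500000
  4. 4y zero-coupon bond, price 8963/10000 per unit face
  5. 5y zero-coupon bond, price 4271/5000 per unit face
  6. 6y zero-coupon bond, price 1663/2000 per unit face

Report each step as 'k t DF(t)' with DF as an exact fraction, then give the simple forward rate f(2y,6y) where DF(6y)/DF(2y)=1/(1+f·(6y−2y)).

1 1 9699/10000
2 2 2353/2500
3 3 9053/10000
4 4 8963/10000
5 5 4271/5000
6 6 1663/2000
f(2y,6y) = ((2353/2500)/(1663/2000) − 1)/(4) = 1097/33260 ≈ 3.2983%

step 1 [1y] bond c/1=7/80: DF=(843813/800000 − 7/80·(0))/(1+7/80) = 9699/10000 ≈ 0.969900
step 2 [2y] swap r/1=588/19111: DF=(1 − 588/19111·(0.969900))/(1+588/19111) = 2353/2500 ≈ 0.941200
step 3 [3y] bond c/1=3/200: DF=(473773/500000 − 3/200·(0.969900+0.941200))/(1+3/200) = 9053/10000 ≈ 0.905300
step 4 [4y] zero: DF = P = 8963/10000 ≈ 0.896300
step 5 [5y] zero: DF = P = 4271/5000 ≈ 0.854200
step 6 [6y] zero: DF = P = 1663/2000 ≈ 0.831500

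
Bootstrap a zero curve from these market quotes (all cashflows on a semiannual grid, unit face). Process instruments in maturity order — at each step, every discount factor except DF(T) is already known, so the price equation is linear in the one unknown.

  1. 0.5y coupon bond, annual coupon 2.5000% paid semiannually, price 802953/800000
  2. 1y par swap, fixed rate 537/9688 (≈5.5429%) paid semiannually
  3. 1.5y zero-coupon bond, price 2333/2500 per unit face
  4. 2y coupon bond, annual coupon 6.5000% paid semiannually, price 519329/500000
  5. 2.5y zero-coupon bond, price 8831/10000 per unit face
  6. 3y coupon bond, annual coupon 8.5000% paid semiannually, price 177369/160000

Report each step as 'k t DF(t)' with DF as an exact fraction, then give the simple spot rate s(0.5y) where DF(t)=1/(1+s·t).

step 1 [0.5y] bond c/2=1/80: DF=(802953/800000 − 1/80·(0))/(1+1/80) = 9913/10000 ≈ 0.991300
step 2 [1y] swap r/2=537/19376: DF=(1 − 537/19376·(0.991300))/(1+537/19376) = 9463/10000 ≈ 0.946300
step 3 [1.5y] zero: DF = P = 2333/2500 ≈ 0.933200
step 4 [2y] bond c/2=13/400: DF=(519329/500000 − 13/400·(0.991300+0.946300+0.933200))/(1+13/400) = 2289/2500 ≈ 0.915600
step 5 [2.5y] zero: DF = P = 8831/10000 ≈ 0.883100
step 6 [3y] bond c/2=17/400: DF=(177369/160000 − 17/400·(0.991300+0.946300+0.933200+0.915600+0.883100))/(1+17/400) = 873/1000 ≈ 0.873000

1 1/2 9913/10000
2 1 9463/10000
3 3/2 2333/2500
4 2 2289/2500
5 5/2 8831/10000
6 3 873/1000
s(0.5y) = (1/(9913/10000) − 1)/(1/2) = 174/9913 ≈ 1.7553%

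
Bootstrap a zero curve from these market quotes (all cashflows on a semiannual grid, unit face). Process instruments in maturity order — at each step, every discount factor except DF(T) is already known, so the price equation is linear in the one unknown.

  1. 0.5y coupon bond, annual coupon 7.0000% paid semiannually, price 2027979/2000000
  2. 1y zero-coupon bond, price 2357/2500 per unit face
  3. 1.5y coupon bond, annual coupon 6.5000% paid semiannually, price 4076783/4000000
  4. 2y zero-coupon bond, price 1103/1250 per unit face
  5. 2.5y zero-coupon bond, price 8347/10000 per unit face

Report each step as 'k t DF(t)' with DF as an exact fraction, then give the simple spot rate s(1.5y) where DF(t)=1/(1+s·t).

1 1/2 9797/10000
2 1 2357/2500
3 3/2 4633/5000
4 2 1103/1250
5 5/2 8347/10000
s(1.5y) = (1/(4633/5000) − 1)/(3/2) = 734/13899 ≈ 5.2810%

step 1 [0.5y] bond c/2=7/200: DF=(2027979/2000000 − 7/200·(0))/(1+7/200) = 9797/10000 ≈ 0.979700
step 2 [1y] zero: DF = P = 2357/2500 ≈ 0.942800
step 3 [1.5y] bond c/2=13/400: DF=(4076783/4000000 − 13/400·(0.979700+0.942800))/(1+13/400) = 4633/5000 ≈ 0.926600
step 4 [2y] zero: DF = P = 1103/1250 ≈ 0.882400
step 5 [2.5y] zero: DF = P = 8347/10000 ≈ 0.834700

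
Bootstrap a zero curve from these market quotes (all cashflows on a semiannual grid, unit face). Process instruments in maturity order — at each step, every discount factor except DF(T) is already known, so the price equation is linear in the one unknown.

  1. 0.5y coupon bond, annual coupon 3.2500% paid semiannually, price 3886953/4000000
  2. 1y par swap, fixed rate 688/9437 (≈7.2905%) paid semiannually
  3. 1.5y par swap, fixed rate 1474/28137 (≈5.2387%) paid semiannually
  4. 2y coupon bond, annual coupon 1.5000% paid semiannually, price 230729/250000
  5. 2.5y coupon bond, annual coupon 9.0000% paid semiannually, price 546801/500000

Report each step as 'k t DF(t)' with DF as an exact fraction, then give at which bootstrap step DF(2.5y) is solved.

step 1 [0.5y] bond c/2=13/800: DF=(3886953/4000000 − 13/800·(0))/(1+13/800) = 4781/5000 ≈ 0.956200
step 2 [1y] swap r/2=344/9437: DF=(1 − 344/9437·(0.956200))/(1+344/9437) = 582/625 ≈ 0.931200
step 3 [1.5y] swap r/2=737/28137: DF=(1 − 737/28137·(0.956200+0.931200))/(1+737/28137) = 9263/10000 ≈ 0.926300
step 4 [2y] bond c/2=3/400: DF=(230729/250000 − 3/400·(0.956200+0.931200+0.926300))/(1+3/400) = 8951/10000 ≈ 0.895100
step 5 [2.5y] bond c/2=9/200: DF=(546801/500000 − 9/200·(0.956200+0.931200+0.926300+0.895100))/(1+9/200) = 2217/2500 ≈ 0.886800

1 1/2 4781/5000
2 1 582/625
3 3/2 9263/10000
4 2 8951/10000
5 5/2 2217/2500
DF(2.5y) is solved at step 5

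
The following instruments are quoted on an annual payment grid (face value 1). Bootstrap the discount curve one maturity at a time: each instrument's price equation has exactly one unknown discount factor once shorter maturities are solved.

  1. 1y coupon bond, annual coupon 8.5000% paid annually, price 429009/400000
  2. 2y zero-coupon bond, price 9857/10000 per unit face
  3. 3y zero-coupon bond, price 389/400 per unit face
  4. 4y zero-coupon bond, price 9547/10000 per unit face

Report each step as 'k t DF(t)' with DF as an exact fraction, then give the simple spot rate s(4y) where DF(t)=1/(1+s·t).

1 1 1977/2000
2 2 9857/10000
3 3 389/400
4 4 9547/10000
s(4y) = (1/(9547/10000) − 1)/(4) = 453/38188 ≈ 1.1862%

step 1 [1y] bond c/1=17/200: DF=(429009/400000 − 17/200·(0))/(1+17/200) = 1977/2000 ≈ 0.988500
step 2 [2y] zero: DF = P = 9857/10000 ≈ 0.985700
step 3 [3y] zero: DF = P = 389/400 ≈ 0.972500
step 4 [4y] zero: DF = P = 9547/10000 ≈ 0.954700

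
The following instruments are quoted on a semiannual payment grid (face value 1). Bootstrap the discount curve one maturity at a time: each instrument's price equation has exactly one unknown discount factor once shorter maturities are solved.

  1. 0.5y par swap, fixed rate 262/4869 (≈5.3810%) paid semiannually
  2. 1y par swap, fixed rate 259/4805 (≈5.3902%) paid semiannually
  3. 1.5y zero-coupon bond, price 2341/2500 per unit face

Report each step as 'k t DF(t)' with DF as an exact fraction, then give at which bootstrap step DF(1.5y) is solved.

1 1/2 4869/5000
2 1 4741/5000
3 3/2 2341/2500
DF(1.5y) is solved at step 3

step 1 [0.5y] swap r/2=131/4869: DF=(1 − 131/4869·(0))/(1+131/4869) = 4869/5000 ≈ 0.973800
step 2 [1y] swap r/2=259/9610: DF=(1 − 259/9610·(0.973800))/(1+259/9610) = 4741/5000 ≈ 0.948200
step 3 [1.5y] zero: DF = P = 2341/2500 ≈ 0.936400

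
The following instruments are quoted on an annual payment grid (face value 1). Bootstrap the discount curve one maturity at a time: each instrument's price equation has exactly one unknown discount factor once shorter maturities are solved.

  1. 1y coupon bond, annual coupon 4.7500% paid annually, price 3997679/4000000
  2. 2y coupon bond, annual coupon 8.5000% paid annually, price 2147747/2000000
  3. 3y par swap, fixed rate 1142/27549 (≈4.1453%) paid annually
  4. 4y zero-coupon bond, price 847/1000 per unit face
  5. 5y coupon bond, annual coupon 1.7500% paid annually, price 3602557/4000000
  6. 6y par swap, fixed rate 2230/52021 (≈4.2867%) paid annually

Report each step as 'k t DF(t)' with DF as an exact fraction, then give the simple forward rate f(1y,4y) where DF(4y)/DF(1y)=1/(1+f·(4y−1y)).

1 1 9541/10000
2 2 183/200
3 3 4429/5000
4 4 847/1000
5 5 1029/1250
6 6 777/1000
f(1y,4y) = ((9541/10000)/(847/1000) − 1)/(3) = 51/1210 ≈ 4.2149%

step 1 [1y] bond c/1=19/400: DF=(3997679/4000000 − 19/400·(0))/(1+19/400) = 9541/10000 ≈ 0.954100
step 2 [2y] bond c/1=17/200: DF=(2147747/2000000 − 17/200·(0.954100))/(1+17/200) = 183/200 ≈ 0.915000
step 3 [3y] swap r/1=1142/27549: DF=(1 − 1142/27549·(0.954100+0.915000))/(1+1142/27549) = 4429/5000 ≈ 0.885800
step 4 [4y] zero: DF = P = 847/1000 ≈ 0.847000
step 5 [5y] bond c/1=7/400: DF=(3602557/4000000 − 7/400·(0.954100+0.915000+0.885800+0.847000))/(1+7/400) = 1029/1250 ≈ 0.823200
step 6 [6y] swap r/1=2230/52021: DF=(1 − 2230/52021·(0.954100+0.915000+0.885800+0.847000+0.823200))/(1+2230/52021) = 777/1000 ≈ 0.777000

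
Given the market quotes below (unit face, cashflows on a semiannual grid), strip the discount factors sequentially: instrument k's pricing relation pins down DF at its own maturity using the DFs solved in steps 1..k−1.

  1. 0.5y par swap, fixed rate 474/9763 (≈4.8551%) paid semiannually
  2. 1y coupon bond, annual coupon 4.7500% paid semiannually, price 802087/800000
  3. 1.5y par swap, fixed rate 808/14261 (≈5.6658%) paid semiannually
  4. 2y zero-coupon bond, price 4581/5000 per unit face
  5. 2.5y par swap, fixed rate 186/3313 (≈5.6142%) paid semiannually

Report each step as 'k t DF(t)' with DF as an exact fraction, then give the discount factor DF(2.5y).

step 1 [0.5y] swap r/2=237/9763: DF=(1 − 237/9763·(0))/(1+237/9763) = 9763/10000 ≈ 0.976300
step 2 [1y] bond c/2=19/800: DF=(802087/800000 − 19/800·(0.976300))/(1+19/800) = 9567/10000 ≈ 0.956700
step 3 [1.5y] swap r/2=404/14261: DF=(1 − 404/14261·(0.976300+0.956700))/(1+404/14261) = 1149/1250 ≈ 0.919200
step 4 [2y] zero: DF = P = 4581/5000 ≈ 0.916200
step 5 [2.5y] swap r/2=93/3313: DF=(1 − 93/3313·(0.976300+0.956700+0.919200+0.916200))/(1+93/3313) = 4349/5000 ≈ 0.869800

1 1/2 9763/10000
2 1 9567/10000
3 3/2 1149/1250
4 2 4581/5000
5 5/2 4349/5000
DF(2.5y) = 4349/5000 ≈ 0.869800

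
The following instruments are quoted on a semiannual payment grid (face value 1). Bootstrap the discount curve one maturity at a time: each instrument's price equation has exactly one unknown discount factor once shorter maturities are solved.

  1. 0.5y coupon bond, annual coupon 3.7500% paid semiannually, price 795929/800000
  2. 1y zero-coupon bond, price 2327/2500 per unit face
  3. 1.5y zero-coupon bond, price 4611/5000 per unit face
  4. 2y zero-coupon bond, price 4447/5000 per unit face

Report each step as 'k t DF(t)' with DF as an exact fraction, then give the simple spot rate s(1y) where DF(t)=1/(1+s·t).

step 1 [0.5y] bond c/2=3/160: DF=(795929/800000 − 3/160·(0))/(1+3/160) = 4883/5000 ≈ 0.976600
step 2 [1y] zero: DF = P = 2327/2500 ≈ 0.930800
step 3 [1.5y] zero: DF = P = 4611/5000 ≈ 0.922200
step 4 [2y] zero: DF = P = 4447/5000 ≈ 0.889400

1 1/2 4883/5000
2 1 2327/2500
3 3/2 4611/5000
4 2 4447/5000
s(1y) = (1/(2327/2500) − 1)/(1) = 173/2327 ≈ 7.4345%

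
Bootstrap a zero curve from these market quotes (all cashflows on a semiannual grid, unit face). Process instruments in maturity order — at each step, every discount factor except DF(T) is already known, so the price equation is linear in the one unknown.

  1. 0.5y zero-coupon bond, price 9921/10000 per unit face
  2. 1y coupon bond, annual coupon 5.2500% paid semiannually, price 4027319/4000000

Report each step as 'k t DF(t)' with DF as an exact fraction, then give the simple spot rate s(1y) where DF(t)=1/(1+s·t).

1 1/2 9921/10000
2 1 9557/10000
s(1y) = (1/(9557/10000) − 1)/(1) = 443/9557 ≈ 4.6353%

step 1 [0.5y] zero: DF = P = 9921/10000 ≈ 0.992100
step 2 [1y] bond c/2=21/800: DF=(4027319/4000000 − 21/800·(0.992100))/(1+21/800) = 9557/10000 ≈ 0.955700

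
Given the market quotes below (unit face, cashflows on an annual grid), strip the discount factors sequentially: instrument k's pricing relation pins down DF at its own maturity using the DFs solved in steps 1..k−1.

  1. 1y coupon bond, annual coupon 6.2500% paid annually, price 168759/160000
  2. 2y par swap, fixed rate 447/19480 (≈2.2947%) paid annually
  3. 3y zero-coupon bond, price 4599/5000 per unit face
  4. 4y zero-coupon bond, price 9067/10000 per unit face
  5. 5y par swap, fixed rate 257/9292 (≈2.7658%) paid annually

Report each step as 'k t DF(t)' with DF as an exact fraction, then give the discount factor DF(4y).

1 1 9927/10000
2 2 9553/10000
3 3 4599/5000
4 4 9067/10000
5 5 1743/2000
DF(4y) = 9067/10000 ≈ 0.906700

step 1 [1y] bond c/1=1/16: DF=(168759/160000 − 1/16·(0))/(1+1/16) = 9927/10000 ≈ 0.992700
step 2 [2y] swap r/1=447/19480: DF=(1 − 447/19480·(0.992700))/(1+447/19480) = 9553/10000 ≈ 0.955300
step 3 [3y] zero: DF = P = 4599/5000 ≈ 0.919800
step 4 [4y] zero: DF = P = 9067/10000 ≈ 0.906700
step 5 [5y] swap r/1=257/9292: DF=(1 − 257/9292·(0.992700+0.955300+0.919800+0.906700))/(1+257/9292) = 1743/2000 ≈ 0.871500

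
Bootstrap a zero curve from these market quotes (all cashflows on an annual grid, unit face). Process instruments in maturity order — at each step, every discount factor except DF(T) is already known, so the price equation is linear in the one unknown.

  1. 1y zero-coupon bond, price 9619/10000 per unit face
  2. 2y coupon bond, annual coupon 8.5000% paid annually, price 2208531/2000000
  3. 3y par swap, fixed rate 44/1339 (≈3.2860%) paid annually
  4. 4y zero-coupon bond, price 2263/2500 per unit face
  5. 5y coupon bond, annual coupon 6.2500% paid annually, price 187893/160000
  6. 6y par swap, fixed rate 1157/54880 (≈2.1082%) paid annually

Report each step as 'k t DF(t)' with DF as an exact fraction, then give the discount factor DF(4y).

step 1 [1y] zero: DF = P = 9619/10000 ≈ 0.961900
step 2 [2y] bond c/1=17/200: DF=(2208531/2000000 − 17/200·(0.961900))/(1+17/200) = 589/625 ≈ 0.942400
step 3 [3y] swap r/1=44/1339: DF=(1 − 44/1339·(0.961900+0.942400))/(1+44/1339) = 2269/2500 ≈ 0.907600
step 4 [4y] zero: DF = P = 2263/2500 ≈ 0.905200
step 5 [5y] bond c/1=1/16: DF=(187893/160000 − 1/16·(0.961900+0.942400+0.907600+0.905200))/(1+1/16) = 4433/5000 ≈ 0.886600
step 6 [6y] swap r/1=1157/54880: DF=(1 − 1157/54880·(0.961900+0.942400+0.907600+0.905200+0.886600))/(1+1157/54880) = 8843/10000 ≈ 0.884300

1 1 9619/10000
2 2 589/625
3 3 2269/2500
4 4 2263/2500
5 5 4433/5000
6 6 8843/10000
DF(4y) = 2263/2500 ≈ 0.905200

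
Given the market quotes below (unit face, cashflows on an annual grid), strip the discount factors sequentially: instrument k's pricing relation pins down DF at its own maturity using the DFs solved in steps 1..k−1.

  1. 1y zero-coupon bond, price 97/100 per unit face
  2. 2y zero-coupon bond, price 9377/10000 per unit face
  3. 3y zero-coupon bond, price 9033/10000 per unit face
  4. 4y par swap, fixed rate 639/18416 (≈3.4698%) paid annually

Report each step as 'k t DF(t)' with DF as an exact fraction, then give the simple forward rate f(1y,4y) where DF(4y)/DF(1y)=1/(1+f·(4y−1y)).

1 1 97/100
2 2 9377/10000
3 3 9033/10000
4 4 4361/5000
f(1y,4y) = ((97/100)/(4361/5000) − 1)/(3) = 163/4361 ≈ 3.7377%

step 1 [1y] zero: DF = P = 97/100 ≈ 0.970000
step 2 [2y] zero: DF = P = 9377/10000 ≈ 0.937700
step 3 [3y] zero: DF = P = 9033/10000 ≈ 0.903300
step 4 [4y] swap r/1=639/18416: DF=(1 − 639/18416·(0.970000+0.937700+0.903300))/(1+639/18416) = 4361/5000 ≈ 0.872200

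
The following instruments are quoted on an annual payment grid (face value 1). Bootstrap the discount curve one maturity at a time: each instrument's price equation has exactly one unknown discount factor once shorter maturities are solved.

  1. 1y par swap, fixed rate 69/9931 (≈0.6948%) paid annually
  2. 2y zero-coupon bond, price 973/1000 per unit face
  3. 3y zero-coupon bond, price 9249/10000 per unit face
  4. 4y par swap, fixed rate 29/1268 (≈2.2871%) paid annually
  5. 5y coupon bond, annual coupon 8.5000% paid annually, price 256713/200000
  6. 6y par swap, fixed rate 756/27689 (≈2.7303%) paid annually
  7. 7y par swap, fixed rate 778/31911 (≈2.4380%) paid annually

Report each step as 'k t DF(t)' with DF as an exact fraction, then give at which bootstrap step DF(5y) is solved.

step 1 [1y] swap r/1=69/9931: DF=(1 − 69/9931·(0))/(1+69/9931) = 9931/10000 ≈ 0.993100
step 2 [2y] zero: DF = P = 973/1000 ≈ 0.973000
step 3 [3y] zero: DF = P = 9249/10000 ≈ 0.924900
step 4 [4y] swap r/1=29/1268: DF=(1 − 29/1268·(0.993100+0.973000+0.924900))/(1+29/1268) = 913/1000 ≈ 0.913000
step 5 [5y] bond c/1=17/200: DF=(256713/200000 − 17/200·(0.993100+0.973000+0.924900+0.913000))/(1+17/200) = 177/200 ≈ 0.885000
step 6 [6y] swap r/1=756/27689: DF=(1 − 756/27689·(0.993100+0.973000+0.924900+0.913000+0.885000))/(1+756/27689) = 1061/1250 ≈ 0.848800
step 7 [7y] swap r/1=778/31911: DF=(1 − 778/31911·(0.993100+0.973000+0.924900+0.913000+0.885000+0.848800))/(1+778/31911) = 2111/2500 ≈ 0.844400

1 1 9931/10000
2 2 973/1000
3 3 9249/10000
4 4 913/1000
5 5 177/200
6 6 1061/1250
7 7 2111/2500
DF(5y) is solved at step 5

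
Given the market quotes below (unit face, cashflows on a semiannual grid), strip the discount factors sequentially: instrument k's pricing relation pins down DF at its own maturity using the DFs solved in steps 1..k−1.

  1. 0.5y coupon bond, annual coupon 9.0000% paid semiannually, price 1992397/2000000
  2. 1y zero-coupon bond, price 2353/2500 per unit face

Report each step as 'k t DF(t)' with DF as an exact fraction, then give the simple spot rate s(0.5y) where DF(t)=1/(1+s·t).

1 1/2 9533/10000
2 1 2353/2500
s(0.5y) = (1/(9533/10000) − 1)/(1/2) = 934/9533 ≈ 9.7975%

step 1 [0.5y] bond c/2=9/200: DF=(1992397/2000000 − 9/200·(0))/(1+9/200) = 9533/10000 ≈ 0.953300
step 2 [1y] zero: DF = P = 2353/2500 ≈ 0.941200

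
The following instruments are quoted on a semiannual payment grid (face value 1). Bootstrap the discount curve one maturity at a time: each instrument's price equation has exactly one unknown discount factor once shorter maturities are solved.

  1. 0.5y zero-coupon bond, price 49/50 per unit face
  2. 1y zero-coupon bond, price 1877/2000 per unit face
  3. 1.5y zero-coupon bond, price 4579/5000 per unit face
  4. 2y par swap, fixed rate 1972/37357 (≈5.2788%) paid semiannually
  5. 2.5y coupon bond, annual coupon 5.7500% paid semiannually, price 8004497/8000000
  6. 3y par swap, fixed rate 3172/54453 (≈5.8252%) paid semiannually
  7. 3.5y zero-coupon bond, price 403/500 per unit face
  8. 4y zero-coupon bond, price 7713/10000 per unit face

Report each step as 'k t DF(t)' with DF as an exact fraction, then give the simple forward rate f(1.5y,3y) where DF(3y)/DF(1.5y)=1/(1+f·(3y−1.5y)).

step 1 [0.5y] zero: DF = P = 49/50 ≈ 0.980000
step 2 [1y] zero: DF = P = 1877/2000 ≈ 0.938500
step 3 [1.5y] zero: DF = P = 4579/5000 ≈ 0.915800
step 4 [2y] swap r/2=986/37357: DF=(1 − 986/37357·(0.980000+0.938500+0.915800))/(1+986/37357) = 4507/5000 ≈ 0.901400
step 5 [2.5y] bond c/2=23/800: DF=(8004497/8000000 − 23/800·(0.980000+0.938500+0.915800+0.901400))/(1+23/800) = 4341/5000 ≈ 0.868200
step 6 [3y] swap r/2=1586/54453: DF=(1 − 1586/54453·(0.980000+0.938500+0.915800+0.901400+0.868200))/(1+1586/54453) = 4207/5000 ≈ 0.841400
step 7 [3.5y] zero: DF = P = 403/500 ≈ 0.806000
step 8 [4y] zero: DF = P = 7713/10000 ≈ 0.771300

1 1/2 49/50
2 1 1877/2000
3 3/2 4579/5000
4 2 4507/5000
5 5/2 4341/5000
6 3 4207/5000
7 7/2 403/500
8 4 7713/10000
f(1.5y,3y) = ((4579/5000)/(4207/5000) − 1)/(3/2) = 248/4207 ≈ 5.8949%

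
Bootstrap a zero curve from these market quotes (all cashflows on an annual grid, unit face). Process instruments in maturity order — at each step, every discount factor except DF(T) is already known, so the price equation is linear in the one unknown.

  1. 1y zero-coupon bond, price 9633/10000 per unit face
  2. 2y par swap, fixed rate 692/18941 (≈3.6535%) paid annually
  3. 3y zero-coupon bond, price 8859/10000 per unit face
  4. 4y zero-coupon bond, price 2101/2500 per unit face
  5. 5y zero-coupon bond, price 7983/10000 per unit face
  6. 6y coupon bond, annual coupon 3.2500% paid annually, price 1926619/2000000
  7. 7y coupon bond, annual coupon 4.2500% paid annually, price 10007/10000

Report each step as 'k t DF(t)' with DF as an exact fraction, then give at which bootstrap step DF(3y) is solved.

step 1 [1y] zero: DF = P = 9633/10000 ≈ 0.963300
step 2 [2y] swap r/1=692/18941: DF=(1 − 692/18941·(0.963300))/(1+692/18941) = 2327/2500 ≈ 0.930800
step 3 [3y] zero: DF = P = 8859/10000 ≈ 0.885900
step 4 [4y] zero: DF = P = 2101/2500 ≈ 0.840400
step 5 [5y] zero: DF = P = 7983/10000 ≈ 0.798300
step 6 [6y] bond c/1=13/400: DF=(1926619/2000000 − 13/400·(0.963300+0.930800+0.885900+0.840400+0.798300))/(1+13/400) = 7939/10000 ≈ 0.793900
step 7 [7y] bond c/1=17/400: DF=(10007/10000 − 17/400·(0.963300+0.930800+0.885900+0.840400+0.798300+0.793900))/(1+17/400) = 3737/5000 ≈ 0.747400

1 1 9633/10000
2 2 2327/2500
3 3 8859/10000
4 4 2101/2500
5 5 7983/10000
6 6 7939/10000
7 7 3737/5000
DF(3y) is solved at step 3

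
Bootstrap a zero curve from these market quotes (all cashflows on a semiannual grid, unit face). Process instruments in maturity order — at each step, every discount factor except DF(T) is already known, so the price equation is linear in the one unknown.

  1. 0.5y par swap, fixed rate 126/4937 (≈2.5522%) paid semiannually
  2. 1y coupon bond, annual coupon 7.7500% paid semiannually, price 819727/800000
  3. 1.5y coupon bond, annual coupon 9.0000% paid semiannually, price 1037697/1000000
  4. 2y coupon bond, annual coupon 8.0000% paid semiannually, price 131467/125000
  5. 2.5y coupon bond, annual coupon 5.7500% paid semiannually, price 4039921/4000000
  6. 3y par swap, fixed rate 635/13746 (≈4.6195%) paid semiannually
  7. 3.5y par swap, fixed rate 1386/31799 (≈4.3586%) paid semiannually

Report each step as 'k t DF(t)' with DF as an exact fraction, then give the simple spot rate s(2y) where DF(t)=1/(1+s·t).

step 1 [0.5y] swap r/2=63/4937: DF=(1 − 63/4937·(0))/(1+63/4937) = 4937/5000 ≈ 0.987400
step 2 [1y] bond c/2=31/800: DF=(819727/800000 − 31/800·(0.987400))/(1+31/800) = 1187/1250 ≈ 0.949600
step 3 [1.5y] bond c/2=9/200: DF=(1037697/1000000 − 9/200·(0.987400+0.949600))/(1+9/200) = 1137/1250 ≈ 0.909600
step 4 [2y] bond c/2=1/25: DF=(131467/125000 − 1/25·(0.987400+0.949600+0.909600))/(1+1/25) = 4509/5000 ≈ 0.901800
step 5 [2.5y] bond c/2=23/800: DF=(4039921/4000000 − 23/800·(0.987400+0.949600+0.909600+0.901800))/(1+23/800) = 877/1000 ≈ 0.877000
step 6 [3y] swap r/2=635/27492: DF=(1 − 635/27492·(0.987400+0.949600+0.909600+0.901800+0.877000))/(1+635/27492) = 873/1000 ≈ 0.873000
step 7 [3.5y] swap r/2=693/31799: DF=(1 − 693/31799·(0.987400+0.949600+0.909600+0.901800+0.877000+0.873000))/(1+693/31799) = 4307/5000 ≈ 0.861400

1 1/2 4937/5000
2 1 1187/1250
3 3/2 1137/1250
4 2 4509/5000
5 5/2 877/1000
6 3 873/1000
7 7/2 4307/5000
s(2y) = (1/(4509/5000) − 1)/(2) = 491/9018 ≈ 5.4447%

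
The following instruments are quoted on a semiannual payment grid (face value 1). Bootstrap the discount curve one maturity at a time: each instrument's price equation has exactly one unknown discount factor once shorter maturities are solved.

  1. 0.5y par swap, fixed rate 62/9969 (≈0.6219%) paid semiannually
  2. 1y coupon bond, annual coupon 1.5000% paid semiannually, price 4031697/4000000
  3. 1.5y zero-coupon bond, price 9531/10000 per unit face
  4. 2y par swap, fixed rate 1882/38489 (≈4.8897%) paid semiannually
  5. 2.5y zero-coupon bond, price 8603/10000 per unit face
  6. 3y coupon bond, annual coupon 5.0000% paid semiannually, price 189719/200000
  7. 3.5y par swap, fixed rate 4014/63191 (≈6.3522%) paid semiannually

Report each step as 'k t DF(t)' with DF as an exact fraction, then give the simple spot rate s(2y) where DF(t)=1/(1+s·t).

1 1/2 9969/10000
2 1 993/1000
3 3/2 9531/10000
4 2 9059/10000
5 5/2 8603/10000
6 3 4053/5000
7 7/2 7993/10000
s(2y) = (1/(9059/10000) − 1)/(2) = 941/18118 ≈ 5.1937%

step 1 [0.5y] swap r/2=31/9969: DF=(1 − 31/9969·(0))/(1+31/9969) = 9969/10000 ≈ 0.996900
step 2 [1y] bond c/2=3/400: DF=(4031697/4000000 − 3/400·(0.996900))/(1+3/400) = 993/1000 ≈ 0.993000
step 3 [1.5y] zero: DF = P = 9531/10000 ≈ 0.953100
step 4 [2y] swap r/2=941/38489: DF=(1 − 941/38489·(0.996900+0.993000+0.953100))/(1+941/38489) = 9059/10000 ≈ 0.905900
step 5 [2.5y] zero: DF = P = 8603/10000 ≈ 0.860300
step 6 [3y] bond c/2=1/40: DF=(189719/200000 − 1/40·(0.996900+0.993000+0.953100+0.905900+0.860300))/(1+1/40) = 4053/5000 ≈ 0.810600
step 7 [3.5y] swap r/2=2007/63191: DF=(1 − 2007/63191·(0.996900+0.993000+0.953100+0.905900+0.860300+0.810600))/(1+2007/63191) = 7993/10000 ≈ 0.799300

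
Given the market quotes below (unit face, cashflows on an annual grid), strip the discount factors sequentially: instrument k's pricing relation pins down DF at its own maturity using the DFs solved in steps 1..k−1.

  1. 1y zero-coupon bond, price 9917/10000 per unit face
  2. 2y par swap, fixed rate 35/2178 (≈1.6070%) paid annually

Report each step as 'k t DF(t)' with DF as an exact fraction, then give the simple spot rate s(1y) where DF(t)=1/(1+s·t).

step 1 [1y] zero: DF = P = 9917/10000 ≈ 0.991700
step 2 [2y] swap r/1=35/2178: DF=(1 − 35/2178·(0.991700))/(1+35/2178) = 1937/2000 ≈ 0.968500

1 1 9917/10000
2 2 1937/2000
s(1y) = (1/(9917/10000) − 1)/(1) = 83/9917 ≈ 0.8369%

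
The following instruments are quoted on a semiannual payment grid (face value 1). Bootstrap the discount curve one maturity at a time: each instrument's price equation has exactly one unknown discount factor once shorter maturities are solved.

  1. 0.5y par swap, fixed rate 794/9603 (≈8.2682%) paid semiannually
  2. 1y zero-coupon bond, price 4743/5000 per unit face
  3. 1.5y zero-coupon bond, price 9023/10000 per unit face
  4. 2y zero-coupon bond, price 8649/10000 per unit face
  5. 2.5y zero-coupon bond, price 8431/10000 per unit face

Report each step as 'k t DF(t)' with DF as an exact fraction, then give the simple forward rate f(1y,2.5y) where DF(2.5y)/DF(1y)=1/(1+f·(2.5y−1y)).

1 1/2 9603/10000
2 1 4743/5000
3 3/2 9023/10000
4 2 8649/10000
5 5/2 8431/10000
f(1y,2.5y) = ((4743/5000)/(8431/10000) − 1)/(3/2) = 2110/25293 ≈ 8.3422%

step 1 [0.5y] swap r/2=397/9603: DF=(1 − 397/9603·(0))/(1+397/9603) = 9603/10000 ≈ 0.960300
step 2 [1y] zero: DF = P = 4743/5000 ≈ 0.948600
step 3 [1.5y] zero: DF = P = 9023/10000 ≈ 0.902300
step 4 [2y] zero: DF = P = 8649/10000 ≈ 0.864900
step 5 [2.5y] zero: DF = P = 8431/10000 ≈ 0.843100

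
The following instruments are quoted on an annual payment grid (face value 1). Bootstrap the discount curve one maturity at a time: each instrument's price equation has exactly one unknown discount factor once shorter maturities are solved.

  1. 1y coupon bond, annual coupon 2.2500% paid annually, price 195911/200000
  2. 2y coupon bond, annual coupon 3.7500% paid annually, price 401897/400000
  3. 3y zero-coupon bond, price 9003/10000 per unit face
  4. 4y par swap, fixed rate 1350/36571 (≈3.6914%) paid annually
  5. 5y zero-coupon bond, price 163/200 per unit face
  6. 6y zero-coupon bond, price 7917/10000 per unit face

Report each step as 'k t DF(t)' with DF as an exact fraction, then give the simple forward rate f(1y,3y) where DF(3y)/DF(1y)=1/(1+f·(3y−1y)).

1 1 479/500
2 2 4669/5000
3 3 9003/10000
4 4 173/200
5 5 163/200
6 6 7917/10000
f(1y,3y) = ((479/500)/(9003/10000) − 1)/(2) = 577/18006 ≈ 3.2045%

step 1 [1y] bond c/1=9/400: DF=(195911/200000 − 9/400·(0))/(1+9/400) = 479/500 ≈ 0.958000
step 2 [2y] bond c/1=3/80: DF=(401897/400000 − 3/80·(0.958000))/(1+3/80) = 4669/5000 ≈ 0.933800
step 3 [3y] zero: DF = P = 9003/10000 ≈ 0.900300
step 4 [4y] swap r/1=1350/36571: DF=(1 − 1350/36571·(0.958000+0.933800+0.900300))/(1+1350/36571) = 173/200 ≈ 0.865000
step 5 [5y] zero: DF = P = 163/200 ≈ 0.815000
step 6 [6y] zero: DF = P = 7917/10000 ≈ 0.791700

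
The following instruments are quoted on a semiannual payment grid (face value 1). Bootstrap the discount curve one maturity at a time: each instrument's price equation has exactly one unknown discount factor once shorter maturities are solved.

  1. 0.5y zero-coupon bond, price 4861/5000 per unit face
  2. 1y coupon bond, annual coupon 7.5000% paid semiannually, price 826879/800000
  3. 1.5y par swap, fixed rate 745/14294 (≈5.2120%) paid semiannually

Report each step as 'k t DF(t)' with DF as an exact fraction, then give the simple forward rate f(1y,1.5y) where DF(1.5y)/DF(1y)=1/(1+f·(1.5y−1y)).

step 1 [0.5y] zero: DF = P = 4861/5000 ≈ 0.972200
step 2 [1y] bond c/2=3/80: DF=(826879/800000 − 3/80·(0.972200))/(1+3/80) = 9611/10000 ≈ 0.961100
step 3 [1.5y] swap r/2=745/28588: DF=(1 − 745/28588·(0.972200+0.961100))/(1+745/28588) = 1851/2000 ≈ 0.925500

1 1/2 4861/5000
2 1 9611/10000
3 3/2 1851/2000
f(1y,1.5y) = ((9611/10000)/(1851/2000) − 1)/(1/2) = 712/9255 ≈ 7.6931%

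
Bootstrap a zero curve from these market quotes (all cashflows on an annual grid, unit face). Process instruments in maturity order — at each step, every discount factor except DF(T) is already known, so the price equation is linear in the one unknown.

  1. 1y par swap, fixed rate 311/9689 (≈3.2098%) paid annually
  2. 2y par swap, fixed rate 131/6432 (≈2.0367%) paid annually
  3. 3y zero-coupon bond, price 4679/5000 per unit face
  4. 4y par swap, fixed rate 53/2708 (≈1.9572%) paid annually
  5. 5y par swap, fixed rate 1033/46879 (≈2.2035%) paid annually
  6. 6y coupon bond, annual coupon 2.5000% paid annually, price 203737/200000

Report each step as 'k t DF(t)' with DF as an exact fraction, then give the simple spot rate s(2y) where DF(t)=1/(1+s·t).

1 1 9689/10000
2 2 9607/10000
3 3 4679/5000
4 4 4629/5000
5 5 8967/10000
6 6 1759/2000
s(2y) = (1/(9607/10000) − 1)/(2) = 393/19214 ≈ 2.0454%

step 1 [1y] swap r/1=311/9689: DF=(1 − 311/9689·(0))/(1+311/9689) = 9689/10000 ≈ 0.968900
step 2 [2y] swap r/1=131/6432: DF=(1 − 131/6432·(0.968900))/(1+131/6432) = 9607/10000 ≈ 0.960700
step 3 [3y] zero: DF = P = 4679/5000 ≈ 0.935800
step 4 [4y] swap r/1=53/2708: DF=(1 − 53/2708·(0.968900+0.960700+0.935800))/(1+53/2708) = 4629/5000 ≈ 0.925800
step 5 [5y] swap r/1=1033/46879: DF=(1 − 1033/46879·(0.968900+0.960700+0.935800+0.925800))/(1+1033/46879) = 8967/10000 ≈ 0.896700
step 6 [6y] bond c/1=1/40: DF=(203737/200000 − 1/40·(0.968900+0.960700+0.935800+0.925800+0.896700))/(1+1/40) = 1759/2000 ≈ 0.879500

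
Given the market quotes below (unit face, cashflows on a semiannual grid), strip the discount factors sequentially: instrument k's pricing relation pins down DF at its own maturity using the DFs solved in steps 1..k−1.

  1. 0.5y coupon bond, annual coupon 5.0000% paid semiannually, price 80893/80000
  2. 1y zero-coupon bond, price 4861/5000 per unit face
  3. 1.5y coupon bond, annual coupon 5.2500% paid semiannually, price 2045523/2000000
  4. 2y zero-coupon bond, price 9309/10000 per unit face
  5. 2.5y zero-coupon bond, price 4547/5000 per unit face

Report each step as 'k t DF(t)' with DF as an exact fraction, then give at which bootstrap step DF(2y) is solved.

1 1/2 1973/2000
2 1 4861/5000
3 3/2 1893/2000
4 2 9309/10000
5 5/2 4547/5000
DF(2y) is solved at step 4

step 1 [0.5y] bond c/2=1/40: DF=(80893/80000 − 1/40·(0))/(1+1/40) = 1973/2000 ≈ 0.986500
step 2 [1y] zero: DF = P = 4861/5000 ≈ 0.972200
step 3 [1.5y] bond c/2=21/800: DF=(2045523/2000000 − 21/800·(0.986500+0.972200))/(1+21/800) = 1893/2000 ≈ 0.946500
step 4 [2y] zero: DF = P = 9309/10000 ≈ 0.930900
step 5 [2.5y] zero: DF = P = 4547/5000 ≈ 0.909400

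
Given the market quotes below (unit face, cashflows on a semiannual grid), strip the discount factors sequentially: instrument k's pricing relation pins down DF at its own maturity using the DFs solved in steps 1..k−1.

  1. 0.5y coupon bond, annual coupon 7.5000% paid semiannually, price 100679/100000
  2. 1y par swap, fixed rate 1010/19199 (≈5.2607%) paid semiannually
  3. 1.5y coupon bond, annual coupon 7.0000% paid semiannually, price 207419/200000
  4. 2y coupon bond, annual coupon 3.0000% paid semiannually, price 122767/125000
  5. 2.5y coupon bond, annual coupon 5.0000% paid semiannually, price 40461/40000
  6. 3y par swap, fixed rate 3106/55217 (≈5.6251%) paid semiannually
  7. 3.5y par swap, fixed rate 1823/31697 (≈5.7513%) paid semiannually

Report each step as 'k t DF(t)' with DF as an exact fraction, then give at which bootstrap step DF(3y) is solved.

step 1 [0.5y] bond c/2=3/80: DF=(100679/100000 − 3/80·(0))/(1+3/80) = 1213/1250 ≈ 0.970400
step 2 [1y] swap r/2=505/19199: DF=(1 − 505/19199·(0.970400))/(1+505/19199) = 1899/2000 ≈ 0.949500
step 3 [1.5y] bond c/2=7/200: DF=(207419/200000 − 7/200·(0.970400+0.949500))/(1+7/200) = 9371/10000 ≈ 0.937100
step 4 [2y] bond c/2=3/200: DF=(122767/125000 − 3/200·(0.970400+0.949500+0.937100))/(1+3/200) = 4627/5000 ≈ 0.925400
step 5 [2.5y] bond c/2=1/40: DF=(40461/40000 − 1/40·(0.970400+0.949500+0.937100+0.925400))/(1+1/40) = 4473/5000 ≈ 0.894600
step 6 [3y] swap r/2=1553/55217: DF=(1 − 1553/55217·(0.970400+0.949500+0.937100+0.925400+0.894600))/(1+1553/55217) = 8447/10000 ≈ 0.844700
step 7 [3.5y] swap r/2=1823/63394: DF=(1 − 1823/63394·(0.970400+0.949500+0.937100+0.925400+0.894600+0.844700))/(1+1823/63394) = 8177/10000 ≈ 0.817700

1 1/2 1213/1250
2 1 1899/2000
3 3/2 9371/10000
4 2 4627/5000
5 5/2 4473/5000
6 3 8447/10000
7 7/2 8177/10000
DF(3y) is solved at step 6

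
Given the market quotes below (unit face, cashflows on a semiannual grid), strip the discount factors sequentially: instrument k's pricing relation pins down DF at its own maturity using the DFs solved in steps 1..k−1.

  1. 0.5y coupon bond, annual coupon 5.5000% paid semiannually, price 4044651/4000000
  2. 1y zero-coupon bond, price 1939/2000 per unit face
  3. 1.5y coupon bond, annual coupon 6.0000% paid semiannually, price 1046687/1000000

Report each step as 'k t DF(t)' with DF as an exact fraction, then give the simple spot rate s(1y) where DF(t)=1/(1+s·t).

step 1 [0.5y] bond c/2=11/400: DF=(4044651/4000000 − 11/400·(0))/(1+11/400) = 9841/10000 ≈ 0.984100
step 2 [1y] zero: DF = P = 1939/2000 ≈ 0.969500
step 3 [1.5y] bond c/2=3/100: DF=(1046687/1000000 − 3/100·(0.984100+0.969500))/(1+3/100) = 9593/10000 ≈ 0.959300

1 1/2 9841/10000
2 1 1939/2000
3 3/2 9593/10000
s(1y) = (1/(1939/2000) − 1)/(1) = 61/1939 ≈ 3.1460%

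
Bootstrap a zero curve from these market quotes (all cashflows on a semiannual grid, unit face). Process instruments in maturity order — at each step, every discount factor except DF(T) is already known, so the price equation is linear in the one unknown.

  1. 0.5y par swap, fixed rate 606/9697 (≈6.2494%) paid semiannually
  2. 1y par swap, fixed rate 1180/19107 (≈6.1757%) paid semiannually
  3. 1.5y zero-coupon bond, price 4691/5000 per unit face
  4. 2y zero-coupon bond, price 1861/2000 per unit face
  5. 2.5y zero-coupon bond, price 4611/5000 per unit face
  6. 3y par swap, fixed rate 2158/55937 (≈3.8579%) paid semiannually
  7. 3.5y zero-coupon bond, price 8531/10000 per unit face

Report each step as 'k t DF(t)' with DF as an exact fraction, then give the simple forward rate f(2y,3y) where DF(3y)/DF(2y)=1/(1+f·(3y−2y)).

step 1 [0.5y] swap r/2=303/9697: DF=(1 − 303/9697·(0))/(1+303/9697) = 9697/10000 ≈ 0.969700
step 2 [1y] swap r/2=590/19107: DF=(1 − 590/19107·(0.969700))/(1+590/19107) = 941/1000 ≈ 0.941000
step 3 [1.5y] zero: DF = P = 4691/5000 ≈ 0.938200
step 4 [2y] zero: DF = P = 1861/2000 ≈ 0.930500
step 5 [2.5y] zero: DF = P = 4611/5000 ≈ 0.922200
step 6 [3y] swap r/2=1079/55937: DF=(1 − 1079/55937·(0.969700+0.941000+0.938200+0.930500+0.922200))/(1+1079/55937) = 8921/10000 ≈ 0.892100
step 7 [3.5y] zero: DF = P = 8531/10000 ≈ 0.853100

1 1/2 9697/10000
2 1 941/1000
3 3/2 4691/5000
4 2 1861/2000
5 5/2 4611/5000
6 3 8921/10000
7 7/2 8531/10000
f(2y,3y) = ((1861/2000)/(8921/10000) − 1)/(1) = 384/8921 ≈ 4.3045%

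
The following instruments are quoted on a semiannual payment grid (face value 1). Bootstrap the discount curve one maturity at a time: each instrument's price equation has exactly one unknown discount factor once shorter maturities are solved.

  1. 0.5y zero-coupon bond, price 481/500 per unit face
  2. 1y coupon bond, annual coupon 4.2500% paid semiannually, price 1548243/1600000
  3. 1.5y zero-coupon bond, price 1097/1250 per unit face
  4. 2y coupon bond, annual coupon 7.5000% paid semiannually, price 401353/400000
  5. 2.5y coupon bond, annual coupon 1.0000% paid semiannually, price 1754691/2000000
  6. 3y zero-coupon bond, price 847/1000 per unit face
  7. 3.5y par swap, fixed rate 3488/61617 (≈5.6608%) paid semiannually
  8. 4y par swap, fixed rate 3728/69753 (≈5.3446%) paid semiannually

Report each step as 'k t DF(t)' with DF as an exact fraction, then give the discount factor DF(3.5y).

1 1/2 481/500
2 1 371/400
3 3/2 1097/1250
4 2 8671/10000
5 5/2 8549/10000
6 3 847/1000
7 7/2 516/625
8 4 1017/1250
DF(3.5y) = 516/625 ≈ 0.825600

step 1 [0.5y] zero: DF = P = 481/500 ≈ 0.962000
step 2 [1y] bond c/2=17/800: DF=(1548243/1600000 − 17/800·(0.962000))/(1+17/800) = 371/400 ≈ 0.927500
step 3 [1.5y] zero: DF = P = 1097/1250 ≈ 0.877600
step 4 [2y] bond c/2=3/80: DF=(401353/400000 − 3/80·(0.962000+0.927500+0.877600))/(1+3/80) = 8671/10000 ≈ 0.867100
step 5 [2.5y] bond c/2=1/200: DF=(1754691/2000000 − 1/200·(0.962000+0.927500+0.877600+0.867100))/(1+1/200) = 8549/10000 ≈ 0.854900
step 6 [3y] zero: DF = P = 847/1000 ≈ 0.847000
step 7 [3.5y] swap r/2=1744/61617: DF=(1 − 1744/61617·(0.962000+0.927500+0.877600+0.867100+0.854900+0.847000))/(1+1744/61617) = 516/625 ≈ 0.825600
step 8 [4y] swap r/2=1864/69753: DF=(1 − 1864/69753·(0.962000+0.927500+0.877600+0.867100+0.854900+0.847000+0.825600))/(1+1864/69753) = 1017/1250 ≈ 0.813600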